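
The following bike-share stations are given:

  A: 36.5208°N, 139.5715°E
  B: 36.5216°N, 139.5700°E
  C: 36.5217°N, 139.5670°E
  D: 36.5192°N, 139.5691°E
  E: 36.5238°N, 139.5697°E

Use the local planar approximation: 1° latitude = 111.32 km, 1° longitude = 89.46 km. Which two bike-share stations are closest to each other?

A and B

Pairwise distances:
A–B: √((0.0008·111.32)² + (-0.0015·89.46)²) = √(0.0079310 + 0.0180070) = 0.16105 km
A–C: √((0.0009·111.32)² + (-0.0045·89.46)²) = √(0.0100376 + 0.1620626) = 0.41485 km
A–D: √((-0.0016·111.32)² + (-0.0024·89.46)²) = √(0.0317239 + 0.0460978) = 0.27897 km
A–E: √((0.0030·111.32)² + (-0.0018·89.46)²) = √(0.1115293 + 0.0259300) = 0.37076 km
B–C: √((0.0001·111.32)² + (-0.0030·89.46)²) = √(0.0001239 + 0.0720278) = 0.26861 km
B–D: √((-0.0024·111.32)² + (-0.0009·89.46)²) = √(0.0713787 + 0.0064825) = 0.27904 km
B–E: √((0.0022·111.32)² + (-0.0003·89.46)²) = √(0.0599780 + 0.0007203) = 0.24637 km
C–D: √((-0.0025·111.32)² + (0.0021·89.46)²) = √(0.0774509 + 0.0352936) = 0.33577 km
C–E: √((0.0021·111.32)² + (0.0027·89.46)²) = √(0.0546493 + 0.0583425) = 0.33614 km
D–E: √((0.0046·111.32)² + (0.0006·89.46)²) = √(0.2622177 + 0.0028811) = 0.51488 km
Closest pair: A–B at 0.16105 km.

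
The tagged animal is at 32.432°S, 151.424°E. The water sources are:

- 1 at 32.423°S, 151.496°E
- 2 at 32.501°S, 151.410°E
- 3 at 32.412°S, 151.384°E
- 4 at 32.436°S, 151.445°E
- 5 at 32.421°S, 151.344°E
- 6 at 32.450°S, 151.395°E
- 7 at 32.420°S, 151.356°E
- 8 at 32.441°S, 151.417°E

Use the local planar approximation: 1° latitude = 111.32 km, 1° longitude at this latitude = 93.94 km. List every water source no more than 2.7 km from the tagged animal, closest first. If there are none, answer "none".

Distances from 32.432°S, 151.424°E:
1: √((0.009·111.32)² + (0.072·93.94)²) = √(1.00376 + 45.74737) = 6.837 km
2: √((-0.069·111.32)² + (-0.014·93.94)²) = √(58.99899 + 1.72965) = 7.793 km
3: √((0.020·111.32)² + (-0.040·93.94)²) = √(4.95686 + 14.11956) = 4.368 km
4: √((-0.004·111.32)² + (0.021·93.94)²) = √(0.19827 + 3.89170) = 2.022 km
5: √((0.011·111.32)² + (-0.080·93.94)²) = √(1.49945 + 56.47823) = 7.614 km
6: √((-0.018·111.32)² + (-0.029·93.94)²) = √(4.01505 + 7.42159) = 3.382 km
7: √((0.012·111.32)² + (-0.068·93.94)²) = √(1.78447 + 40.80552) = 6.526 km
8: √((-0.009·111.32)² + (-0.007·93.94)²) = √(1.00376 + 0.43241) = 1.198 km
Threshold 2.7 km: 8 (1.198 km), 4 (2.022 km) are within range.

8, 4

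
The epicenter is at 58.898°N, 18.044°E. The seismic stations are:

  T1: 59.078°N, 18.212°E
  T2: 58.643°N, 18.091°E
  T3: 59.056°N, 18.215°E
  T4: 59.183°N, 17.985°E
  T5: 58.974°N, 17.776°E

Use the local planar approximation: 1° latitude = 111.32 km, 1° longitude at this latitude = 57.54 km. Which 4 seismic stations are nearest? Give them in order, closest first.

Distances from 58.898°N, 18.044°E:
T1: 22.247 km
T2: 28.515 km
T3: 20.154 km
T4: 31.907 km
T5: 17.589 km
Sorted: T5 (17.589 km) < T3 (20.154 km) < T1 (22.247 km) < T2 (28.515 km) < T4 (31.907 km)

T5, T3, T1, T2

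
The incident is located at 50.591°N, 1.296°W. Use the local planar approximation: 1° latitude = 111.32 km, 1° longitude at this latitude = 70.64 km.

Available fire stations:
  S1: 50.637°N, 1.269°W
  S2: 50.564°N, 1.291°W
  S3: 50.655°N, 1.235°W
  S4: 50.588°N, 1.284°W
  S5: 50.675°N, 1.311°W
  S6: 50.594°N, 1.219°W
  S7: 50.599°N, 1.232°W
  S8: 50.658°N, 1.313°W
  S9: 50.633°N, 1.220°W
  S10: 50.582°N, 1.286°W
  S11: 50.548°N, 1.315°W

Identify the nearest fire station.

S4

Distances from 50.591°N, 1.296°W:
S1: 5.464 km
S2: 3.026 km
S3: 8.326 km
S4: 0.911 km
S5: 9.411 km
S6: 5.450 km
S7: 4.608 km
S8: 7.554 km
S9: 7.119 km
S10: 1.226 km
S11: 4.971 km
Minimum: S4 at 0.911 km.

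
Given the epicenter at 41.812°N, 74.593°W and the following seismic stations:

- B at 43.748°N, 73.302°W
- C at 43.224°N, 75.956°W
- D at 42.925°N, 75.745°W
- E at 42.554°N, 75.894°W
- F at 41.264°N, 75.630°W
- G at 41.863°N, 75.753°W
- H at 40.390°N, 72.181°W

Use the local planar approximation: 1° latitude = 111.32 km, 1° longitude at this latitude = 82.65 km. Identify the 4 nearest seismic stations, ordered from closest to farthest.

Distances from 41.812°N, 74.593°W:
B: √((1.936·111.32)² + (1.291·82.65)²) = √(46446.93936 + 11385.13541) = 240.483 km
C: √((1.412·111.32)² + (-1.363·82.65)²) = √(24706.75956 + 12690.46184) = 193.384 km
D: √((1.113·111.32)² + (-1.152·82.65)²) = √(15351.00185 + 9065.47728) = 156.258 km
E: √((0.742·111.32)² + (-1.301·82.65)²) = √(6822.66749 + 11562.19551) = 135.591 km
F: √((-0.548·111.32)² + (-1.037·82.65)²) = √(3721.40993 + 7345.86983) = 105.201 km
G: √((0.051·111.32)² + (-1.160·82.65)²) = √(32.23196 + 9191.82388) = 96.042 km
H: √((-1.422·111.32)² + (2.412·82.65)²) = √(25057.95287 + 39741.14016) = 254.557 km
Sorted: G (96.042 km) < F (105.201 km) < E (135.591 km) < D (156.258 km) < C (193.384 km) < B (240.483 km) < …

G, F, E, D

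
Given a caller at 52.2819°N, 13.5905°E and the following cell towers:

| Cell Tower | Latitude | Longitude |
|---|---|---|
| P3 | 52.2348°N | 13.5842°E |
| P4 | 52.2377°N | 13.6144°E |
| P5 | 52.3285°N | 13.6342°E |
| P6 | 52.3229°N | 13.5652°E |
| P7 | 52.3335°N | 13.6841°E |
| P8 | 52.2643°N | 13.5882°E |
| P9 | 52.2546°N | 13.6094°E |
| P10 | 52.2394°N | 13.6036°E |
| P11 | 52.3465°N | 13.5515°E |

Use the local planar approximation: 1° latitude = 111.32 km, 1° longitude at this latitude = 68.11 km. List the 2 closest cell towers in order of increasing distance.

Distances from 52.2819°N, 13.5905°E:
P3: 5.2607 km
P4: 5.1826 km
P5: 5.9807 km
P6: 4.8786 km
P7: 8.5812 km
P8: 1.9655 km
P9: 3.3004 km
P10: 4.8145 km
P11: 7.6662 km
Sorted: P8 (1.9655 km) < P9 (3.3004 km) < P10 (4.8145 km) < P6 (4.8786 km) < …

P8, P9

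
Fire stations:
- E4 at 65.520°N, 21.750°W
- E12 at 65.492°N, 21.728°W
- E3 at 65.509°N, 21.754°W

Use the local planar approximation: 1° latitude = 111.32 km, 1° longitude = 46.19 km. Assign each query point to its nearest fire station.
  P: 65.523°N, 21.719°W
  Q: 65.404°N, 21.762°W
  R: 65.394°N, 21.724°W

P→E4; Q→E12; R→E12

P at 65.523°N, 21.719°W:
  E4: 1.470 km
  E12: 3.476 km
  E3: 2.246 km
  → nearest: E4 (1.470 km)
Q at 65.404°N, 21.762°W:
  E4: 12.925 km
  E12: 9.921 km
  E3: 11.694 km
  → nearest: E12 (9.921 km)
R at 65.394°N, 21.724°W:
  E4: 14.078 km
  E12: 10.911 km
  E3: 12.877 km
  → nearest: E12 (10.911 km)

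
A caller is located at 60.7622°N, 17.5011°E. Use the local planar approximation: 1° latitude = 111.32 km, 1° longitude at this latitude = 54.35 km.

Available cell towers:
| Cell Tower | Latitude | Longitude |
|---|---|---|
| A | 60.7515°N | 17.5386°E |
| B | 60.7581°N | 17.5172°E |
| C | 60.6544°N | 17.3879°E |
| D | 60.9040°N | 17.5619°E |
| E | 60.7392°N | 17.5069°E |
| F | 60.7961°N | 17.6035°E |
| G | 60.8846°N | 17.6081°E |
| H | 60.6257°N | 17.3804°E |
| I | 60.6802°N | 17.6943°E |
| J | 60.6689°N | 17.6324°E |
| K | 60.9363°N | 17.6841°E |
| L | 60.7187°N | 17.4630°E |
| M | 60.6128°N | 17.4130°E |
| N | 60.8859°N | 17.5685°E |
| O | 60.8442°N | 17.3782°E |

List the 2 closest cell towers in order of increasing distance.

Distances from 60.7622°N, 17.5011°E:
A: √((-0.0107·111.32)² + (0.0375·54.35)²) = √(1.418776 + 4.153954) = 2.3607 km
B: √((-0.0041·111.32)² + (0.0161·54.35)²) = √(0.208312 + 0.765686) = 0.9869 km
C: √((-0.1078·111.32)² + (-0.1132·54.35)²) = √(144.007104 + 37.852272) = 13.4855 km
D: √((0.1418·111.32)² + (0.0608·54.35)²) = √(249.171781 + 10.919588) = 16.1273 km
E: √((-0.0230·111.32)² + (0.0058·54.35)²) = √(6.555443 + 0.099370) = 2.5797 km
F: √((0.0339·111.32)² + (0.1024·54.35)²) = √(14.241174 + 30.974122) = 6.7242 km
G: √((0.1224·111.32)² + (0.1070·54.35)²) = √(185.656103 + 33.819459) = 14.8147 km
H: √((-0.1365·111.32)² + (-0.1207·54.35)²) = √(230.893495 + 43.034190) = 16.5508 km
I: √((-0.0820·111.32)² + (0.1932·54.35)²) = √(83.324765 + 110.258820) = 13.9134 km
J: √((-0.0933·111.32)² + (0.1313·54.35)²) = √(107.872236 + 50.924708) = 12.6015 km
K: √((0.1741·111.32)² + (0.1830·54.35)²) = √(375.615874 + 98.923911) = 21.7839 km
L: √((-0.0435·111.32)² + (-0.0381·54.35)²) = √(23.449031 + 4.287943) = 5.2666 km
M: √((-0.1494·111.32)² + (-0.0881·54.35)²) = √(276.597080 + 22.927194) = 17.3068 km
N: √((0.1237·111.32)² + (0.0674·54.35)²) = √(189.620721 + 13.418961) = 14.2492 km
O: √((0.0820·111.32)² + (-0.1229·54.35)²) = √(83.324765 + 44.617257) = 11.3111 km
Sorted: B (0.9869 km) < A (2.3607 km) < E (2.5797 km) < L (5.2666 km) < …

B, A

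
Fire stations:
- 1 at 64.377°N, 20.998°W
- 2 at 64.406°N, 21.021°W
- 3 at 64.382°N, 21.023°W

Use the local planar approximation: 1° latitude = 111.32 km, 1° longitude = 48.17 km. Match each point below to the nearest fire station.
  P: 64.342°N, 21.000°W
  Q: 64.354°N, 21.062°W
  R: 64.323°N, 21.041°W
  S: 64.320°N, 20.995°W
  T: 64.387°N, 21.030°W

P→1; Q→3; R→1; S→1; T→3

P at 64.342°N, 21.000°W:
  1: √((0.035·111.32)² + (0.002·48.17)²) = √(15.18037 + 0.00928) = 3.897 km
  2: √((0.064·111.32)² + (-0.021·48.17)²) = √(50.75822 + 1.02327) = 7.196 km
  3: √((0.040·111.32)² + (-0.023·48.17)²) = √(19.82743 + 1.22746) = 4.589 km
  → nearest: 1 (3.897 km)
Q at 64.354°N, 21.062°W:
  1: √((0.023·111.32)² + (0.064·48.17)²) = √(6.55544 + 9.50415) = 4.007 km
  2: √((0.052·111.32)² + (0.041·48.17)²) = √(33.50835 + 3.90051) = 6.116 km
  3: √((0.028·111.32)² + (0.039·48.17)²) = √(9.71544 + 3.52925) = 3.639 km
  → nearest: 3 (3.639 km)
R at 64.323°N, 21.041°W:
  1: √((0.054·111.32)² + (0.043·48.17)²) = √(36.13549 + 4.29033) = 6.358 km
  2: √((0.083·111.32)² + (0.020·48.17)²) = √(85.36947 + 0.92814) = 9.290 km
  3: √((0.059·111.32)² + (0.018·48.17)²) = √(43.13705 + 0.75179) = 6.625 km
  → nearest: 1 (6.358 km)
S at 64.320°N, 20.995°W:
  1: √((0.057·111.32)² + (-0.003·48.17)²) = √(40.26207 + 0.02088) = 6.347 km
  2: √((0.086·111.32)² + (-0.026·48.17)²) = √(91.65229 + 1.56856) = 9.655 km
  3: √((0.062·111.32)² + (-0.028·48.17)²) = √(47.63540 + 1.81915) = 7.032 km
  → nearest: 1 (6.347 km)
T at 64.387°N, 21.030°W:
  1: √((-0.010·111.32)² + (0.032·48.17)²) = √(1.23921 + 2.37604) = 1.901 km
  2: √((0.019·111.32)² + (0.009·48.17)²) = √(4.47356 + 0.18795) = 2.159 km
  3: √((-0.005·111.32)² + (0.007·48.17)²) = √(0.30980 + 0.11370) = 0.651 km
  → nearest: 3 (0.651 km)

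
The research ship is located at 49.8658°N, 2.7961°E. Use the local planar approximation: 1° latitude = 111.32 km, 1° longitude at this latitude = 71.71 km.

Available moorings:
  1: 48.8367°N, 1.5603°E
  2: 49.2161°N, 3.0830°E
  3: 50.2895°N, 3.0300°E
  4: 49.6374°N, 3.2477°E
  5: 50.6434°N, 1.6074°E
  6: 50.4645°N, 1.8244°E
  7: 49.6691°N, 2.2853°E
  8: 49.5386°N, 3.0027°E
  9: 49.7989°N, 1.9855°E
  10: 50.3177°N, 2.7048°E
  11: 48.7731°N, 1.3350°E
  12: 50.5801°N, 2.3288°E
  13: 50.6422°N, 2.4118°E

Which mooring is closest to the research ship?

8

Distances from 49.8658°N, 2.7961°E:
1: √((-1.0291·111.32)² + (-1.2358·71.71)²) = √(13123.858878 + 7853.365799) = 144.8352 km
2: √((-0.6497·111.32)² + (0.2869·71.71)²) = √(5230.848344 + 423.272976) = 75.1939 km
3: √((0.4237·111.32)² + (0.2339·71.71)²) = √(2224.658346 + 281.332489) = 50.0599 km
4: √((-0.2284·111.32)² + (0.4516·71.71)²) = √(646.455440 + 1048.738741) = 41.1727 km
5: √((0.7776·111.32)² + (-1.1887·71.71)²) = √(7493.054634 + 7266.143498) = 121.4874 km
6: √((0.5987·111.32)² + (-0.9717·71.71)²) = √(4441.860465 + 4855.386992) = 96.4222 km
7: √((-0.1967·111.32)² + (-0.5108·71.71)²) = √(479.463018 + 1341.717926) = 42.6753 km
8: √((-0.3272·111.32)² + (0.2066·71.71)²) = √(1326.700783 + 219.492699) = 39.3217 km
9: √((-0.0669·111.32)² + (-0.8106·71.71)²) = √(55.462396 + 3378.879032) = 58.6033 km
10: √((0.4519·111.32)² + (-0.0913·71.71)²) = √(2530.644135 + 42.864820) = 50.7298 km
11: √((-1.0927·111.32)² + (-1.4611·71.71)²) = √(14796.134874 + 10977.901419) = 160.5429 km
12: √((0.7143·111.32)² + (-0.4673·71.71)²) = √(6322.774536 + 1122.925663) = 86.2885 km
13: √((0.7764·111.32)² + (-0.3843·71.71)²) = √(7469.945767 + 759.451797) = 90.7160 km
Minimum: 8 at 39.3217 km.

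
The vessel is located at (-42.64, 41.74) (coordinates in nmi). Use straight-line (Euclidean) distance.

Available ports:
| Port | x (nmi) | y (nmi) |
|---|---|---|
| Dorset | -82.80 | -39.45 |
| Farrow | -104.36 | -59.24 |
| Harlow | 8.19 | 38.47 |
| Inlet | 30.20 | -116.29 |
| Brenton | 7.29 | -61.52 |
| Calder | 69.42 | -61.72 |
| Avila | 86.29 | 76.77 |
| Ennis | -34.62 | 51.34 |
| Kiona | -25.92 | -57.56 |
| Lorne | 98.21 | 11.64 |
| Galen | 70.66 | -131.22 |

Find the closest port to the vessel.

Distances from (-42.64, 41.74):
Dorset: √((-40.16)² + (-81.19)²) = √(1612.8256 + 6591.8161) = 90.58 nmi
Farrow: √((-61.72)² + (-100.98)²) = √(3809.3584 + 10196.9604) = 118.35 nmi
Harlow: √((50.83)² + (-3.27)²) = √(2583.6889 + 10.6929) = 50.94 nmi
Inlet: √((72.84)² + (-158.03)²) = √(5305.6656 + 24973.4809) = 174.01 nmi
Brenton: √((49.93)² + (-103.26)²) = √(2493.0049 + 10662.6276) = 114.70 nmi
Calder: √((112.06)² + (-103.46)²) = √(12557.4436 + 10703.9716) = 152.52 nmi
Avila: √((128.93)² + (35.03)²) = √(16622.9449 + 1227.1009) = 133.60 nmi
Ennis: √((8.02)² + (9.60)²) = √(64.3204 + 92.1600) = 12.51 nmi
Kiona: √((16.72)² + (-99.30)²) = √(279.5584 + 9860.4900) = 100.70 nmi
Lorne: √((140.85)² + (-30.10)²) = √(19838.7225 + 906.0100) = 144.03 nmi
Galen: √((113.30)² + (-172.96)²) = √(12836.8900 + 29915.1616) = 206.77 nmi
Minimum: Ennis at 12.51 nmi.

Ennis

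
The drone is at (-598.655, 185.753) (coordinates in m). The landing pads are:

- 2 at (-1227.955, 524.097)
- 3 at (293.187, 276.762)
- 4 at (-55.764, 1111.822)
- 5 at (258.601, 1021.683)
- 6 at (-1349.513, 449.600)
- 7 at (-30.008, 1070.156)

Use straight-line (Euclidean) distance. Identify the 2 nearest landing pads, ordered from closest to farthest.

Distances from (-598.655, 185.753):
2: √((-629.300)² + (338.344)²) = √(396018.49000 + 114476.66234) = 714.489 m
3: √((891.842)² + (91.009)²) = √(795382.15296 + 8282.63808) = 896.474 m
4: √((542.891)² + (926.069)²) = √(294730.63788 + 857603.79276) = 1073.468 m
5: √((857.256)² + (835.930)²) = √(734887.84954 + 698778.96490) = 1197.358 m
6: √((-750.858)² + (263.847)²) = √(563787.73616 + 69615.23941) = 795.866 m
7: √((568.647)² + (884.403)²) = √(323359.41061 + 782168.66641) = 1051.441 m
Sorted: 2 (714.489 m) < 6 (795.866 m) < 3 (896.474 m) < 7 (1051.441 m) < …

2, 6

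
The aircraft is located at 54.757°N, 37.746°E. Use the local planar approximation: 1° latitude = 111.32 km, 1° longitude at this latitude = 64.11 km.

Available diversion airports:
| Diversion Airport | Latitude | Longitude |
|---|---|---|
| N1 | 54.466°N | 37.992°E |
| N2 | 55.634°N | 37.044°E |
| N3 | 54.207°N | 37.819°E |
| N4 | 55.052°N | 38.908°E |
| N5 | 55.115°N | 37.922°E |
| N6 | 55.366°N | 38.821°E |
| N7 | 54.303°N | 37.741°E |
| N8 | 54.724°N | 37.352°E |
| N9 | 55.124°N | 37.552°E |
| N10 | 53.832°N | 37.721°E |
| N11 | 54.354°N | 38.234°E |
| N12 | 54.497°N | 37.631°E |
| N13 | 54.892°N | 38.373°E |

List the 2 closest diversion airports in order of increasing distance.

Distances from 54.757°N, 37.746°E:
N1: 36.029 km
N2: 107.502 km
N3: 61.405 km
N4: 81.413 km
N5: 41.419 km
N6: 96.673 km
N7: 50.540 km
N8: 25.525 km
N9: 42.706 km
N10: 102.983 km
N11: 54.694 km
N12: 29.867 km
N13: 42.914 km
Sorted: N8 (25.525 km) < N12 (29.867 km) < N1 (36.029 km) < N5 (41.419 km) < …

N8, N12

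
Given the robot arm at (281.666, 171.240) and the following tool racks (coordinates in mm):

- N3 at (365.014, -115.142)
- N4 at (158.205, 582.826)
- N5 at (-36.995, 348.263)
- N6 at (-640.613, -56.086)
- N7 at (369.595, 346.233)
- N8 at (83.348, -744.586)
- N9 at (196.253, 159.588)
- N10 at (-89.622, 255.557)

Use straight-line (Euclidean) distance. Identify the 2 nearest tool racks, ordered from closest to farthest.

Distances from (281.666, 171.240):
N3: 298.264 mm
N4: 429.704 mm
N5: 364.530 mm
N6: 949.882 mm
N7: 195.842 mm
N8: 937.052 mm
N9: 86.204 mm
N10: 380.742 mm
Sorted: N9 (86.204 mm) < N7 (195.842 mm) < N3 (298.264 mm) < N5 (364.530 mm) < …

N9, N7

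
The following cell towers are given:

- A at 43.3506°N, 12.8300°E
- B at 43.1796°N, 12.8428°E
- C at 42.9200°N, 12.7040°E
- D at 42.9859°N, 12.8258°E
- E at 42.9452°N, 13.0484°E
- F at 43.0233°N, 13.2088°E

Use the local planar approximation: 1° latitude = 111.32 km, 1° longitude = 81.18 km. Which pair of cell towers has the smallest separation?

C and D

Pairwise distances:
A–B: √((-0.1710·111.32)² + (0.0128·81.18)²) = √(362.358636 + 1.079737) = 19.0641 km
A–C: √((-0.4306·111.32)² + (-0.1260·81.18)²) = √(2297.705936 + 104.625895) = 49.0136 km
A–D: √((-0.3647·111.32)² + (-0.0042·81.18)²) = √(1648.230407 + 0.116251) = 40.5998 km
A–E: √((-0.4054·111.32)² + (0.2184·81.18)²) = √(2036.638194 + 314.342688) = 48.4869 km
A–F: √((-0.3273·111.32)² + (0.3788·81.18)²) = √(1327.511848 + 945.623017) = 47.6774 km
B–C: √((-0.2596·111.32)² + (-0.1388·81.18)²) = √(835.133243 + 126.962956) = 31.0177 km
B–D: √((-0.1937·111.32)² + (-0.0170·81.18)²) = √(464.949341 + 1.904566) = 21.6068 km
B–E: √((-0.2344·111.32)² + (0.2056·81.18)²) = √(680.865941 + 278.576395) = 30.9749 km
B–F: √((-0.1563·111.32)² + (0.3660·81.18)²) = √(302.736197 + 882.795813) = 34.4316 km
C–D: √((0.0659·111.32)² + (0.1218·81.18)²) = √(53.816720 + 97.767086) = 12.3119 km
C–E: √((0.0252·111.32)² + (0.3444·81.18)²) = √(7.869506 + 781.671683) = 28.0988 km
C–F: √((0.1033·111.32)² + (0.5048·81.18)²) = √(132.235188 + 1679.332862) = 42.5625 km
D–E: √((-0.0407·111.32)² + (0.2226·81.18)²) = √(20.527460 + 326.549042) = 18.6300 km
D–F: √((0.0374·111.32)² + (0.3830·81.18)²) = √(17.333633 + 966.708733) = 31.3694 km
E–F: √((0.0781·111.32)² + (0.1604·81.18)²) = √(75.587236 + 169.553524) = 15.6570 km
Closest pair: C–D at 12.3119 km.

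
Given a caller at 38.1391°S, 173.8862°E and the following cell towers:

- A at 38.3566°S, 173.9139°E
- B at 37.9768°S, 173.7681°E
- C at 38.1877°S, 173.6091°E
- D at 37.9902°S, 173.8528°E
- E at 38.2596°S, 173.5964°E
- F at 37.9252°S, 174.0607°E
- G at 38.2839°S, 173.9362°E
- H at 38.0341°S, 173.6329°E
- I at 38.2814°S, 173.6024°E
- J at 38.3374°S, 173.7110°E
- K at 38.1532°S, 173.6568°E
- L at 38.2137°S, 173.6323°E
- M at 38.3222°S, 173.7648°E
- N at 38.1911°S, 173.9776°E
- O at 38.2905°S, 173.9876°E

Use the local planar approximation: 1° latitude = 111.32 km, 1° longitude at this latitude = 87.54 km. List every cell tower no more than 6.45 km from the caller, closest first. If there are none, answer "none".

none

Distances from 38.1391°S, 173.8862°E:
A: √((-0.2175·111.32)² + (0.0277·87.54)²) = √(586.225786 + 5.879936) = 24.3332 km
B: √((0.1623·111.32)² + (-0.1181·87.54)²) = √(326.425017 + 106.884045) = 20.8161 km
C: √((-0.0486·111.32)² + (-0.2771·87.54)²) = √(29.269745 + 588.418253) = 24.8533 km
D: √((0.1489·111.32)² + (-0.0334·87.54)²) = √(274.748792 + 8.548817) = 16.8314 km
E: √((-0.1205·111.32)² + (-0.2898·87.54)²) = √(179.937006 + 643.590829) = 28.6972 km
F: √((0.2139·111.32)² + (0.1745·87.54)²) = √(566.980294 + 233.347927) = 28.2901 km
G: √((-0.1448·111.32)² + (0.0500·87.54)²) = √(259.826545 + 19.158129) = 16.7028 km
H: √((0.1050·111.32)² + (-0.2533·87.54)²) = √(136.623370 + 491.681043) = 25.0660 km
I: √((-0.1423·111.32)² + (-0.2838·87.54)²) = √(250.932085 + 617.216982) = 29.4644 km
J: √((-0.1983·111.32)² + (-0.1752·87.54)²) = √(487.294852 + 235.223814) = 26.8797 km
K: √((-0.0141·111.32)² + (-0.2294·87.54)²) = √(2.463682 + 403.273711) = 20.1429 km
L: √((-0.0746·111.32)² + (-0.2539·87.54)²) = √(68.964255 + 494.013124) = 23.7271 km
M: √((-0.1831·111.32)² + (-0.1214·87.54)²) = √(415.454133 + 112.940696) = 22.9868 km
N: √((-0.0520·111.32)² + (0.0914·87.54)²) = √(33.508353 + 64.018497) = 9.8756 km
O: √((-0.1514·111.32)² + (0.1014·87.54)²) = √(284.052192 + 78.793246) = 19.0485 km
Threshold 6.45 km: none within range.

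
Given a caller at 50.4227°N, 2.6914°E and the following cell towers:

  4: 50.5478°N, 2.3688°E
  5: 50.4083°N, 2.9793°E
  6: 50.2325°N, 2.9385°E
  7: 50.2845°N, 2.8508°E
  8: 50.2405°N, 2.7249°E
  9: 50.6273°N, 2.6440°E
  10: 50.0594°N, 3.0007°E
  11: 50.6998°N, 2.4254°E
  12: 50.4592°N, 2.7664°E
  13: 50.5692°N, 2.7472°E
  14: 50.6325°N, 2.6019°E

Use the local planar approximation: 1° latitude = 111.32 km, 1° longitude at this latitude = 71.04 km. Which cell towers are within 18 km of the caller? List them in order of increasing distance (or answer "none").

12, 13

Distances from 50.4227°N, 2.6914°E:
4: √((0.1251·111.32)² + (-0.3226·71.04)²) = √(193.937152 + 525.211990) = 26.8170 km
5: √((-0.0144·111.32)² + (0.2879·71.04)²) = √(2.569635 + 418.301320) = 20.5151 km
6: √((-0.1902·111.32)² + (0.2471·71.04)²) = √(448.298639 + 308.142354) = 27.5035 km
7: √((-0.1382·111.32)² + (0.1594·71.04)²) = √(236.680502 + 128.227903) = 19.1026 km
8: √((-0.1822·111.32)² + (0.0335·71.04)²) = √(411.379969 + 5.663638) = 20.4216 km
9: √((0.2046·111.32)² + (-0.0474·71.04)²) = √(518.749456 + 11.338682) = 23.0236 km
10: √((-0.3633·111.32)² + (0.3093·71.04)²) = √(1635.600336 + 482.798315) = 46.0261 km
11: √((0.2771·111.32)² + (-0.2660·71.04)²) = √(951.523343 + 357.083003) = 36.1747 km
12: √((0.0365·111.32)² + (0.0750·71.04)²) = √(16.509432 + 28.387584) = 6.7005 km
13: √((0.1465·111.32)² + (0.0558·71.04)²) = √(265.963258 + 15.713550) = 16.7832 km
14: √((0.2098·111.32)² + (-0.0895·71.04)²) = √(545.453036 + 40.425181) = 24.2049 km
Threshold 18 km: 12 (6.7005 km), 13 (16.7832 km) are within range.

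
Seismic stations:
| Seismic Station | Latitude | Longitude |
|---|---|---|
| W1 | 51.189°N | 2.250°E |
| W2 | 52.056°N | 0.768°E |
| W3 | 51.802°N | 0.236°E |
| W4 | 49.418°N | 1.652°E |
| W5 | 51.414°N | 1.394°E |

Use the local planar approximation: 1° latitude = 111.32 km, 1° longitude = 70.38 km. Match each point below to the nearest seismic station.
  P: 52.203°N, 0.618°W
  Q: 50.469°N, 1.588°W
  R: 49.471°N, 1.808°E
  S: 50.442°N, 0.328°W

P at 52.203°N, 0.618°W:
  W1: √((-1.014·111.32)² + (2.868·70.38)²) = √(12741.55125 + 40743.35791) = 231.268 km
  W2: √((-0.147·111.32)² + (1.386·70.38)²) = √(267.78181 + 9515.35478) = 98.910 km
  W3: √((-0.401·111.32)² + (0.854·70.38)²) = √(1992.66889 + 3612.55332) = 74.868 km
  W4: √((-2.785·111.32)² + (2.270·70.38)²) = √(96116.24469 + 25524.08836) = 348.770 km
  W5: √((-0.789·111.32)² + (2.012·70.38)²) = √(7714.36888 + 20051.85141) = 166.632 km
  → nearest: W3 (74.868 km)
Q at 50.469°N, 1.588°W:
  W1: √((0.720·111.32)² + (3.838·70.38)²) = √(6424.08662 + 72963.97163) = 281.759 km
  W2: √((1.587·111.32)² + (2.356·70.38)²) = √(31210.46569 + 27494.70708) = 242.292 km
  W3: √((1.333·111.32)² + (1.824·70.38)²) = √(22019.46152 + 16479.65794) = 196.212 km
  W4: √((-1.051·111.32)² + (3.240·70.38)²) = √(13688.37289 + 51998.22817) = 256.294 km
  W5: √((0.945·111.32)² + (2.982·70.38)²) = √(11066.49297 + 44046.74329) = 234.762 km
  → nearest: W3 (196.212 km)
R at 49.471°N, 1.808°E:
  W1: √((1.718·111.32)² + (0.442·70.38)²) = √(36575.70571 + 967.70518) = 193.761 km
  W2: √((2.585·111.32)² + (-1.040·70.38)²) = √(82807.08375 + 5357.53730) = 296.925 km
  W3: √((2.331·111.32)² + (-1.572·70.38)²) = √(67333.46165 + 12240.62543) = 282.089 km
  W4: √((-0.053·111.32)² + (-0.156·70.38)²) = √(34.80953 + 120.54459) = 12.464 km
  W5: √((1.943·111.32)² + (-0.414·70.38)²) = √(46783.42320 + 848.98342) = 218.248 km
  → nearest: W4 (12.464 km)
S at 50.442°N, 0.328°W:
  W1: √((0.747·111.32)² + (2.578·70.38)²) = √(6914.92699 + 32920.34296) = 199.588 km
  W2: √((1.614·111.32)² + (1.096·70.38)²) = √(32281.48138 + 5950.03655) = 195.529 km
  W3: √((1.360·111.32)² + (0.564·70.38)²) = √(22920.50658 + 1575.63904) = 156.512 km
  W4: √((-1.024·111.32)² + (1.980·70.38)²) = √(12994.10311 + 19419.09139) = 180.037 km
  W5: √((0.972·111.32)² + (1.722·70.38)²) = √(11707.89787 + 14688.07290) = 162.468 km
  → nearest: W3 (156.512 km)

P→W3; Q→W3; R→W4; S→W3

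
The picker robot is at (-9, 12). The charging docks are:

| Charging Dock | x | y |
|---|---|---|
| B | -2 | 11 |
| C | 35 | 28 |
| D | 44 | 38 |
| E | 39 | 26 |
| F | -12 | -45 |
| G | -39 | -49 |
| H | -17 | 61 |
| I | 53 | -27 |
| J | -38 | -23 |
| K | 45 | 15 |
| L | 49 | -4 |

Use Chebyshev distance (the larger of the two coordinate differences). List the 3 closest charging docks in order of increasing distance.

B, J, C

Distances from (-9, 12):
B: max(|7|, |-1|) = 7
C: max(|44|, |16|) = 44
D: max(|53|, |26|) = 53
E: max(|48|, |14|) = 48
F: max(|-3|, |-57|) = 57
G: max(|-30|, |-61|) = 61
H: max(|-8|, |49|) = 49
I: max(|62|, |-39|) = 62
J: max(|-29|, |-35|) = 35
K: max(|54|, |3|) = 54
L: max(|58|, |-16|) = 58
Sorted: B (7) < J (35) < C (44) < E (48) < H (49) < …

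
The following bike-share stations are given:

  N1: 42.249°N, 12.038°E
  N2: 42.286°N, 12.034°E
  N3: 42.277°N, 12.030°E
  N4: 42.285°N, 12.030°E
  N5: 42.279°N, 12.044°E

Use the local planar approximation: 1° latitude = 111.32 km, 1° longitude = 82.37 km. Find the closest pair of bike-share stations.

N2 and N4

Pairwise distances:
N2–N4: √((-0.001·111.32)² + (-0.004·82.37)²) = √(0.01239 + 0.10856) = 0.348 km
N3–N4: √((0.008·111.32)² + (0.000·82.37)²) = √(0.79310 + 0.00000) = 0.891 km
N2–N3: √((-0.009·111.32)² + (-0.004·82.37)²) = √(1.00376 + 0.10856) = 1.055 km
N2–N5: √((-0.007·111.32)² + (0.010·82.37)²) = √(0.60721 + 0.67848) = 1.134 km
N3–N5: √((0.002·111.32)² + (0.014·82.37)²) = √(0.04957 + 1.32982) = 1.174 km
N4–N5: √((-0.006·111.32)² + (0.014·82.37)²) = √(0.44612 + 1.32982) = 1.333 km
N1–N3: √((0.028·111.32)² + (-0.008·82.37)²) = √(9.71544 + 0.43423) = 3.186 km
N1–N5: √((0.030·111.32)² + (0.006·82.37)²) = √(11.15293 + 0.24425) = 3.376 km
N1–N4: √((0.036·111.32)² + (-0.008·82.37)²) = √(16.06022 + 0.43423) = 4.061 km
N1–N2: √((0.037·111.32)² + (-0.004·82.37)²) = √(16.96484 + 0.10856) = 4.132 km
Closest pair: N2–N4 at 0.348 km.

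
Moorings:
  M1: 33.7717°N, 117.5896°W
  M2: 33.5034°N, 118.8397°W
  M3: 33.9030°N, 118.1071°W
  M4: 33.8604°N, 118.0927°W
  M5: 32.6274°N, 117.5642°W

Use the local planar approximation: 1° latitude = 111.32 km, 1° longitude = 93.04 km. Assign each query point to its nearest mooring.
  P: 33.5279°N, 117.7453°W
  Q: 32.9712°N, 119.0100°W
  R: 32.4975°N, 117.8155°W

P at 33.5279°N, 117.7453°W:
  M1: √((0.2438·111.32)² + (0.1557·93.04)²) = √(736.569613 + 209.853699) = 30.7640 km
  M2: √((-0.0245·111.32)² + (-1.0944·93.04)²) = √(7.438383 + 10367.918441) = 101.8595 km
  M3: √((0.3751·111.32)² + (-0.3618·93.04)²) = √(1743.574560 + 1133.121627) = 53.6348 km
  M4: √((0.3325·111.32)² + (-0.3474·93.04)²) = √(1370.028793 + 1044.717890) = 49.1401 km
  M5: √((-0.9005·111.32)² + (0.1811·93.04)²) = √(10048.791370 + 283.907133) = 101.6499 km
  → nearest: M1 (30.7640 km)
Q at 32.9712°N, 119.0100°W:
  M1: √((0.8005·111.32)² + (1.4204·93.04)²) = √(7940.887948 + 17464.683945) = 159.3913 km
  M2: √((0.5322·111.32)² + (0.1703·93.04)²) = √(3509.911254 + 251.054898) = 61.3267 km
  M3: √((0.9318·111.32)² + (0.9029·93.04)²) = √(10759.493005 + 7056.977122) = 133.4784 km
  M4: √((0.8892·111.32)² + (0.9173·93.04)²) = √(9798.177515 + 7283.870074) = 130.6983 km
  M5: √((-0.3438·111.32)² + (1.4458·93.04)²) = √(1464.731900 + 18094.885705) = 139.8557 km
  → nearest: M2 (61.3267 km)
R at 32.4975°N, 117.8155°W:
  M1: √((1.2742·111.32)² + (0.2259·93.04)²) = √(20119.704449 + 441.745227) = 143.3926 km
  M2: √((1.0059·111.32)² + (-1.0242·93.04)²) = √(12538.801051 + 9080.482932) = 147.0350 km
  M3: √((1.4055·111.32)² + (-0.2916·93.04)²) = √(24479.812959 + 736.062077) = 158.7951 km
  M4: √((1.3629·111.32)² + (-0.2772·93.04)²) = √(23018.360020 + 665.159588) = 153.8945 km
  M5: √((0.1299·111.32)² + (0.2513·93.04)²) = √(209.105135 + 546.668916) = 27.4913 km
  → nearest: M5 (27.4913 km)

P→M1; Q→M2; R→M5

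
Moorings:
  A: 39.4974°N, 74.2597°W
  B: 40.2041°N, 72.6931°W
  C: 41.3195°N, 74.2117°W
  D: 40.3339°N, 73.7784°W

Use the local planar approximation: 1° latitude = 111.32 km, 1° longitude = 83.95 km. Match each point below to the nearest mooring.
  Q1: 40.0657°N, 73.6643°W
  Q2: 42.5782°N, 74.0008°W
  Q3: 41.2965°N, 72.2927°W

Q1 at 40.0657°N, 73.6643°W:
  A: √((-0.5683·111.32)² + (-0.5954·83.95)²) = √(4002.226907 + 2498.383261) = 80.6264 km
  B: √((0.1384·111.32)² + (0.9712·83.95)²) = √(237.366035 + 6647.506159) = 82.9751 km
  C: √((1.2538·111.32)² + (-0.5474·83.95)²) = √(19480.626795 + 2111.791255) = 146.9436 km
  D: √((0.2682·111.32)² + (-0.1141·83.95)²) = √(891.382169 + 91.751398) = 31.3550 km
  → nearest: D (31.3550 km)
Q2 at 42.5782°N, 74.0008°W:
  A: √((-3.0808·111.32)² + (-0.2589·83.95)²) = √(117617.896072 + 472.395228) = 343.6427 km
  B: √((-2.3741·111.32)² + (1.3077·83.95)²) = √(69846.461854 + 12051.959079) = 286.1790 km
  C: √((-1.2587·111.32)² + (-0.2109·83.95)²) = √(19633.189558 + 313.468973) = 141.2326 km
  D: √((-2.2443·111.32)² + (0.2224·83.95)²) = √(62417.765068 + 348.586823) = 250.5321 km
  → nearest: C (141.2326 km)
Q3 at 41.2965°N, 72.2927°W:
  A: √((-1.7991·111.32)² + (-1.9670·83.95)²) = √(40110.400872 + 27267.801309) = 259.5731 km
  B: √((-1.0924·111.32)² + (-0.4004·83.95)²) = √(14788.011453 + 1129.872760) = 126.1661 km
  C: √((0.0230·111.32)² + (-1.9190·83.95)²) = √(6.555443 + 25953.226110) = 161.1204 km
  D: √((-0.9626·111.32)² + (-1.4857·83.95)²) = √(11482.543782 + 15556.204642) = 164.4346 km
  → nearest: B (126.1661 km)

Q1→D; Q2→C; Q3→B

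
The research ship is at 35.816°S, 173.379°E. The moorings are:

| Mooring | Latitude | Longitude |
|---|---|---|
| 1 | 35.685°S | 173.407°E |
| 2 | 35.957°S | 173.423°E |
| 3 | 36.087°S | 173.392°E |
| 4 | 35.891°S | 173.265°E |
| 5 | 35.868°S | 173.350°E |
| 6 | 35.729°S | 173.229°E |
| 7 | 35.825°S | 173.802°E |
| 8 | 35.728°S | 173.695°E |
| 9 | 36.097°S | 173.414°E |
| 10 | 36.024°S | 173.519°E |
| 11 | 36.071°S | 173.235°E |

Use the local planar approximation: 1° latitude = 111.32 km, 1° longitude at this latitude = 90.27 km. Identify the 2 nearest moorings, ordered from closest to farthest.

Distances from 35.816°S, 173.379°E:
1: 14.800 km
2: 16.191 km
3: 30.191 km
4: 13.252 km
5: 6.353 km
6: 16.648 km
7: 38.197 km
8: 30.161 km
9: 31.440 km
10: 26.379 km
11: 31.221 km
Sorted: 5 (6.353 km) < 4 (13.252 km) < 1 (14.800 km) < 2 (16.191 km) < …

5, 4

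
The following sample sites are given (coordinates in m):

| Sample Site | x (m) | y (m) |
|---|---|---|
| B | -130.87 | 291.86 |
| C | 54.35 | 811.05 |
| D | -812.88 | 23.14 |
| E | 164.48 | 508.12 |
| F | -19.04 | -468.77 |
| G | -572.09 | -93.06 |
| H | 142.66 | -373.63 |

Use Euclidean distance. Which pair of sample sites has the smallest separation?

Pairwise distances:
B–C: √((185.22)² + (519.19)²) = √(34306.4484 + 269558.2561) = 551.24 m
B–D: √((-682.01)² + (-268.72)²) = √(465137.6401 + 72210.4384) = 733.04 m
B–E: √((295.35)² + (216.26)²) = √(87231.6225 + 46768.3876) = 366.06 m
B–F: √((111.83)² + (-760.63)²) = √(12505.9489 + 578557.9969) = 768.81 m
B–G: √((-441.22)² + (-384.92)²) = √(194675.0884 + 148163.4064) = 585.52 m
B–H: √((273.53)² + (-665.49)²) = √(74818.6609 + 442876.9401) = 719.51 m
C–D: √((-867.23)² + (-787.91)²) = √(752087.8729 + 620802.1681) = 1171.70 m
C–E: √((110.13)² + (-302.93)²) = √(12128.6169 + 91766.5849) = 322.33 m
C–F: √((-73.39)² + (-1279.82)²) = √(5386.0921 + 1637939.2324) = 1281.92 m
C–G: √((-626.44)² + (-904.11)²) = √(392427.0736 + 817414.8921) = 1099.93 m
C–H: √((88.31)² + (-1184.68)²) = √(7798.6561 + 1403466.7024) = 1187.97 m
D–E: √((977.36)² + (484.98)²) = √(955232.5696 + 235205.6004) = 1091.07 m
D–F: √((793.84)² + (-491.91)²) = √(630181.9456 + 241975.4481) = 933.89 m
D–G: √((240.79)² + (-116.20)²) = √(57979.8241 + 13502.4400) = 267.36 m
D–H: √((955.54)² + (-396.77)²) = √(913056.6916 + 157426.4329) = 1034.64 m
E–F: √((-183.52)² + (-976.89)²) = √(33679.5904 + 954314.0721) = 993.98 m
E–G: √((-736.57)² + (-601.18)²) = √(542535.3649 + 361417.3924) = 950.76 m
E–H: √((-21.82)² + (-881.75)²) = √(476.1124 + 777483.0625) = 882.02 m
F–G: √((-553.05)² + (375.71)²) = √(305864.3025 + 141158.0041) = 668.60 m
F–H: √((161.70)² + (95.14)²) = √(26146.8900 + 9051.6196) = 187.61 m
G–H: √((714.75)² + (-280.57)²) = √(510867.5625 + 78719.5249) = 767.85 m
Closest pair: F–H at 187.61 m.

F and H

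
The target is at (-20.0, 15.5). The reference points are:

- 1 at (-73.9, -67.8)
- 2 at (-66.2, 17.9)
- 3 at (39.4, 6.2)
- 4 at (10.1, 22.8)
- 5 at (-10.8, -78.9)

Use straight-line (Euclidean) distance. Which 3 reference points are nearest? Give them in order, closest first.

Distances from (-20.0, 15.5):
1: √((-53.9)² + (-83.3)²) = √(2905.210 + 6938.890) = 99.2
2: √((-46.2)² + (2.4)²) = √(2134.440 + 5.760) = 46.3
3: √((59.4)² + (-9.3)²) = √(3528.360 + 86.490) = 60.1
4: √((30.1)² + (7.3)²) = √(906.010 + 53.290) = 31.0
5: √((9.2)² + (-94.4)²) = √(84.640 + 8911.360) = 94.8
Sorted: 4 (31.0) < 2 (46.3) < 3 (60.1) < 5 (94.8) < 1 (99.2)

4, 2, 3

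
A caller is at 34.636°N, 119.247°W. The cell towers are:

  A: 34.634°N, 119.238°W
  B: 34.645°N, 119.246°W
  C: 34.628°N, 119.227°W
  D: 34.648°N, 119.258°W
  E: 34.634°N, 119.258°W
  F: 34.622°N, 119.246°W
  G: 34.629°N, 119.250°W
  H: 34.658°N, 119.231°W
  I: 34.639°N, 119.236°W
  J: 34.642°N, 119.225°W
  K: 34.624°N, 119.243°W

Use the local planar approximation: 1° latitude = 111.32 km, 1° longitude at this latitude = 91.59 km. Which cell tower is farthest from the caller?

H

Distances from 34.636°N, 119.247°W:
A: √((-0.002·111.32)² + (0.009·91.59)²) = √(0.04957 + 0.67949) = 0.854 km
B: √((0.009·111.32)² + (0.001·91.59)²) = √(1.00376 + 0.00839) = 1.006 km
C: √((-0.008·111.32)² + (0.020·91.59)²) = √(0.79310 + 3.35549) = 2.037 km
D: √((0.012·111.32)² + (-0.011·91.59)²) = √(1.78447 + 1.01504) = 1.673 km
E: √((-0.002·111.32)² + (-0.011·91.59)²) = √(0.04957 + 1.01504) = 1.032 km
F: √((-0.014·111.32)² + (0.001·91.59)²) = √(2.42886 + 0.00839) = 1.561 km
G: √((-0.007·111.32)² + (-0.003·91.59)²) = √(0.60721 + 0.07550) = 0.826 km
H: √((0.022·111.32)² + (0.016·91.59)²) = √(5.99780 + 2.14751) = 2.854 km
I: √((0.003·111.32)² + (0.011·91.59)²) = √(0.11153 + 1.01504) = 1.061 km
J: √((0.006·111.32)² + (0.022·91.59)²) = √(0.44612 + 4.06014) = 2.123 km
K: √((-0.012·111.32)² + (0.004·91.59)²) = √(1.78447 + 0.13422) = 1.385 km
Maximum: H at 2.854 km.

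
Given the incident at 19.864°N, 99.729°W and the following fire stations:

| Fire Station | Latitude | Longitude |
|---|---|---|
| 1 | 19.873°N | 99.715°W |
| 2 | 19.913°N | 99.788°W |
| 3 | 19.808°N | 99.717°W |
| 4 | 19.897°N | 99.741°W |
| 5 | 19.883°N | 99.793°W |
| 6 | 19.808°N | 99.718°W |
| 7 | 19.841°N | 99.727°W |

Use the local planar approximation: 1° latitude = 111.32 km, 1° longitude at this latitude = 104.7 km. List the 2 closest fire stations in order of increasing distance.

Distances from 19.864°N, 99.729°W:
1: √((0.009·111.32)² + (0.014·104.7)²) = √(1.00376 + 2.14857) = 1.775 km
2: √((0.049·111.32)² + (-0.059·104.7)²) = √(29.75353 + 38.15904) = 8.241 km
3: √((-0.056·111.32)² + (0.012·104.7)²) = √(38.86176 + 1.57854) = 6.359 km
4: √((0.033·111.32)² + (-0.012·104.7)²) = √(13.49504 + 1.57854) = 3.882 km
5: √((0.019·111.32)² + (-0.064·104.7)²) = √(4.47356 + 44.90072) = 7.027 km
6: √((-0.056·111.32)² + (0.011·104.7)²) = √(38.86176 + 1.32641) = 6.339 km
7: √((-0.023·111.32)² + (0.002·104.7)²) = √(6.55544 + 0.04385) = 2.569 km
Sorted: 1 (1.775 km) < 7 (2.569 km) < 4 (3.882 km) < 6 (6.339 km) < …

1, 7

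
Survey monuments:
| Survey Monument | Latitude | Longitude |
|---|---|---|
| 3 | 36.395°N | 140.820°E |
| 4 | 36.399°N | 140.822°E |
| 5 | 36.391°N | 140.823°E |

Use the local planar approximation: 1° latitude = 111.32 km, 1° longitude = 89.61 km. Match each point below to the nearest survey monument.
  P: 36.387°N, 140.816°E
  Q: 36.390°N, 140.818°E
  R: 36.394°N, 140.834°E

P at 36.387°N, 140.816°E:
  3: √((0.008·111.32)² + (0.004·89.61)²) = √(0.79310 + 0.12848) = 0.960 km
  4: √((0.012·111.32)² + (0.006·89.61)²) = √(1.78447 + 0.28908) = 1.440 km
  5: √((0.004·111.32)² + (0.007·89.61)²) = √(0.19827 + 0.39347) = 0.769 km
  → nearest: 5 (0.769 km)
Q at 36.390°N, 140.818°E:
  3: √((0.005·111.32)² + (0.002·89.61)²) = √(0.30980 + 0.03212) = 0.585 km
  4: √((0.009·111.32)² + (0.004·89.61)²) = √(1.00376 + 0.12848) = 1.064 km
  5: √((0.001·111.32)² + (0.005·89.61)²) = √(0.01239 + 0.20075) = 0.462 km
  → nearest: 5 (0.462 km)
R at 36.394°N, 140.834°E:
  3: √((0.001·111.32)² + (-0.014·89.61)²) = √(0.01239 + 1.57387) = 1.259 km
  4: √((0.005·111.32)² + (-0.012·89.61)²) = √(0.30980 + 1.15631) = 1.211 km
  5: √((-0.003·111.32)² + (-0.011·89.61)²) = √(0.11153 + 0.97162) = 1.041 km
  → nearest: 5 (1.041 km)

P→5; Q→5; R→5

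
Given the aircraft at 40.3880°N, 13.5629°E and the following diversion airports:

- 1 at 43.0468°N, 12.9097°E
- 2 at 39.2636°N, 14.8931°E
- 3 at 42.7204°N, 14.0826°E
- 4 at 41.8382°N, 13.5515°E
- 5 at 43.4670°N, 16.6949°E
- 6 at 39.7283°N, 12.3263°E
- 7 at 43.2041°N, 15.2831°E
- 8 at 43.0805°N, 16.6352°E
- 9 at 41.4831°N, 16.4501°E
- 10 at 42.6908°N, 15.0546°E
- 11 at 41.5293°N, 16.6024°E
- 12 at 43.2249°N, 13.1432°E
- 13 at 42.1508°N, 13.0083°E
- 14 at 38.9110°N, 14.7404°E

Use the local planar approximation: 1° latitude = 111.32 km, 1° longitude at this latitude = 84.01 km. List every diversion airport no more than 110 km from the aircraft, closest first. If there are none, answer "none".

none

Distances from 40.3880°N, 13.5629°E:
1: √((2.6588·111.32)² + (-0.6532·84.01)²) = √(87602.749173 + 3011.302062) = 301.0217 km
2: √((-1.1244·111.32)² + (1.3302·84.01)²) = √(15667.080294 + 12488.085297) = 167.7950 km
3: √((2.3324·111.32)² + (0.5197·84.01)²) = √(67414.366975 + 1906.195338) = 263.2880 km
4: √((1.4502·111.32)² + (-0.0114·84.01)²) = √(26061.667334 + 0.917216) = 161.4391 km
5: √((3.0790·111.32)² + (3.1320·84.01)²) = √(117480.496458 + 69231.776557) = 432.1022 km
6: √((-0.6597·111.32)² + (-1.2366·84.01)²) = √(5393.111056 + 10792.460150) = 127.2225 km
7: √((2.8161·111.32)² + (1.7202·84.01)²) = √(98274.884142 + 20884.296774) = 345.1944 km
8: √((2.6925·111.32)² + (3.0723·84.01)²) = √(89837.533387 + 66617.635068) = 395.5441 km
9: √((1.0951·111.32)² + (2.8872·84.01)²) = √(14861.202544 + 58832.283801) = 271.4654 km
10: √((2.3028·111.32)² + (1.4917·84.01)²) = √(65714.141245 + 15704.530194) = 285.3396 km
11: √((1.1413·111.32)² + (3.0395·84.01)²) = √(16141.579516 + 65202.802829) = 285.2094 km
12: √((2.8369·111.32)² + (-0.4197·84.01)²) = √(99731.981987 + 1243.196869) = 317.7659 km
13: √((1.7628·111.32)² + (-0.5546·84.01)²) = √(38508.134408 + 2170.809432) = 201.6902 km
14: √((-1.4770·111.32)² + (1.1775·84.01)²) = √(27033.818018 + 9785.517569) = 191.8837 km
Threshold 110 km: none within range.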